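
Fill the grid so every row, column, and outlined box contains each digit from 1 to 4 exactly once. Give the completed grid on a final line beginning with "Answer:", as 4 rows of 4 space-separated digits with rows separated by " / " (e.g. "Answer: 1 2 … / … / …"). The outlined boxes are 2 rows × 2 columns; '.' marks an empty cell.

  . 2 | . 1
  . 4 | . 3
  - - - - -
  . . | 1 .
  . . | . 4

Step 1. [r3c2∈{3}] nothing but 3 survives at r3c2. So r3c2=3.
Step 2. [r3c4∈{2}] r3c4's peers cover all but 2, so r3c4=2.
Step 3. [r4c2∈{1}] r4c2's peers cover all but 1, so r4c2=1.
Step 4. [r1c1∈{3}] nothing but 3 survives at r1c1. So r1c1=3.
Step 5. [r3c1∈{4}] only 4 remains possible at r3c1. So r3c1=4.
Step 6. [r1c3∈{4}] nothing but 4 survives at r1c3 ⇒ r1c3=4.
Step 7. [r2c1∈{1}] only 1 remains possible at r2c1, so r2c1=1.
Step 8. [r4c1∈{2}] nothing but 2 survives at r4c1 ⇒ r4c1=2.
Step 9. [r2c3∈{2}] r2c3's peers cover all but 2, so r2c3=2.
Step 10. [r4c3∈{3}] only 3 remains possible at r4c3 ⇒ r4c3=3.

Answer: 3 2 4 1 / 1 4 2 3 / 4 3 1 2 / 2 1 3 4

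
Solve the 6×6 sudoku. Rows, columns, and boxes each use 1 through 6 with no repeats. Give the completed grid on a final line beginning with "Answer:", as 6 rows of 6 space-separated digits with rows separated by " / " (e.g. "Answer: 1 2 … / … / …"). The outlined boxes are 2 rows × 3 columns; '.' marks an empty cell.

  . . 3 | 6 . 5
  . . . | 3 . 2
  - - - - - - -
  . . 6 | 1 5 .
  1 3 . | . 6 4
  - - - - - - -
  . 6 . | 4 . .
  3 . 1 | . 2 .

Step 1. [r2c3∈{4,5}] 4 has one home in col 3: r2c3. So r2c3=4.
Step 2. [r2c5∈{1}] only 1 remains possible at r2c5. So r2c5=1.
Step 3. [r1c1∈{2}] r1c1's peers cover all but 2. So r1c1=2.
Step 4. [r5c1∈{5}] only 5 remains possible at r5c1. So r5c1=5.
Step 5. [r3c2∈{2,4}] in row 3, 2 fits only at r3c2. So r3c2=2.
Step 6. [r5c5∈{3}] only 3 remains possible at r5c5 ⇒ r5c5=3.
Step 7. [r3c6∈{3}] r3c6's peers cover all but 3 ⇒ r3c6=3.
Step 8. [r5c3∈{2}] only 2 remains possible at r5c3. So r5c3=2.
Step 9. [r6c4∈{5}] r6c4's peers cover all but 5. So r6c4=5.
Step 10. [r1c5∈{4}] r1c5's peers cover all but 4. So r1c5=4.
Step 11. [r4c4∈{2}] r4c4 has the single candidate 2, so r4c4=2.
Step 12. [r4c3∈{5}] r4c3 has the single candidate 5. So r4c3=5.
Step 13. [r2c1∈{6}] r2c1 has the single candidate 6 ⇒ r2c1=6.
Step 14. [r6c6∈{6}] nothing but 6 survives at r6c6. So r6c6=6.
Step 15. [r1c2∈{1}] nothing but 1 survives at r1c2, so r1c2=1.
Step 16. [r3c1∈{4}] r3c1 has the single candidate 4, so r3c1=4.
Step 17. [r2c2∈{5}] r2c2 has the single candidate 5. So r2c2=5.
Step 18. [r6c2∈{4}] r6c2 has the single candidate 4. So r6c2=4.
Step 19. [r5c6∈{1}] nothing but 1 survives at r5c6 ⇒ r5c6=1.

Answer: 2 1 3 6 4 5 / 6 5 4 3 1 2 / 4 2 6 1 5 3 / 1 3 5 2 6 4 / 5 6 2 4 3 1 / 3 4 1 5 2 6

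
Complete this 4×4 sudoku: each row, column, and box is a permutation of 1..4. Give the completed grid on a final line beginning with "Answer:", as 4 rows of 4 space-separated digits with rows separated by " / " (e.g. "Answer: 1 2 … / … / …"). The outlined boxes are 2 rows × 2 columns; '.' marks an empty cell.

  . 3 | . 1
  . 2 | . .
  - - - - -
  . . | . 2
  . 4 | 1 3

Step 1. [r2c4∈{4}] r2c4 is down to just 4, so r2c4=4.
Step 2. [r3c1∈{1,3}] r3c1 is the only open cell in row 3 admitting 3. So r3c1=3.
Step 3. [r1c1∈{4}] r1c1's peers cover all but 4. So r1c1=4.
Step 4. [r4c1∈{2}] r4c1's peers cover all but 2 ⇒ r4c1=2.
Step 5. [r3c2∈{1}] only 1 remains possible at r3c2, so r3c2=1.
Step 6. [r2c3∈{3}] nothing but 3 survives at r2c3. So r2c3=3.
Step 7. [r2c1∈{1}] nothing but 1 survives at r2c1. So r2c1=1.
Step 8. [r3c3∈{4}] r3c3 has the single candidate 4. So r3c3=4.
Step 9. [r1c3∈{2}] r1c3 has the single candidate 2. So r1c3=2.

Answer: 4 3 2 1 / 1 2 3 4 / 3 1 4 2 / 2 4 1 3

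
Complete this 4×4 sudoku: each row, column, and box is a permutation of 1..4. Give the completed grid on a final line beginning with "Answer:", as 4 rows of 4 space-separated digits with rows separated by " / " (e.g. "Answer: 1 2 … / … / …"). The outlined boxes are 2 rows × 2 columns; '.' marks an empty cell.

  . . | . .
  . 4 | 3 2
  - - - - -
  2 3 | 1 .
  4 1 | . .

Step 1. [r1c4∈{1,4}] across col 4, 1 lands solely at r1c4. So r1c4=1.
Step 2. [r3c4∈{4}] r3c4's peers cover all but 4 ⇒ r3c4=4.
Step 3. [r2c1∈{1}] r2c1's peers cover all but 1. So r2c1=1.
Step 4. [r1c3∈{4}] nothing but 4 survives at r1c3, so r1c3=4.
Step 5. [r4c3∈{2}] only 2 remains possible at r4c3 ⇒ r4c3=2.
Step 6. [r1c1∈{3}] nothing but 3 survives at r1c1 ⇒ r1c1=3.
Step 7. [r4c4∈{3}] r4c4's peers cover all but 3 ⇒ r4c4=3.
Step 8. [r1c2∈{2}] r1c2 has the single candidate 2, so r1c2=2.

Answer: 3 2 4 1 / 1 4 3 2 / 2 3 1 4 / 4 1 2 3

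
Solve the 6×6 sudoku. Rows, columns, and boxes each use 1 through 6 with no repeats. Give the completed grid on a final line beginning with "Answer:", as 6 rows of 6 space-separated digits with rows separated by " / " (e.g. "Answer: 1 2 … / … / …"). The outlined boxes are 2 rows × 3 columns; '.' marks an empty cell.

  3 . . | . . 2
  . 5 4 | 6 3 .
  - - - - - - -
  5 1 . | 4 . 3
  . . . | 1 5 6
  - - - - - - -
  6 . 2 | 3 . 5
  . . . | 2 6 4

Step 1. [r4c2∈{2,3,4}] across col 2, 2 lands solely at r4c2. So r4c2=2.
Step 2. [r2c6∈{1}] only 1 remains possible at r2c6. So r2c6=1.
Step 3. [r6c3∈{1,3,5}] across row 6, 5 lands solely at r6c3. So r6c3=5.
Step 4. [r1c2∈{6}] r1c2 is down to just 6. So r1c2=6.
Step 5. [r4c3∈{3}] nothing but 3 survives at r4c3, so r4c3=3.
Step 6. [r2c1∈{2}] r2c1's peers cover all but 2 ⇒ r2c1=2.
Step 7. [r1c5∈{4}] r1c5's peers cover all but 4, so r1c5=4.
Step 8. [r4c1∈{4}] r4c1's peers cover all but 4 ⇒ r4c1=4.
Step 9. [r6c1∈{1}] only 1 remains possible at r6c1, so r6c1=1.
Step 10. [r5c2∈{4}] nothing but 4 survives at r5c2, so r5c2=4.
Step 11. [r1c3∈{1}] r1c3 is down to just 1, so r1c3=1.
Step 12. [r3c3∈{6}] r3c3 has the single candidate 6. So r3c3=6.
Step 13. [r3c5∈{2}] r3c5 has the single candidate 2. So r3c5=2.
Step 14. [r1c4∈{5}] r1c4's peers cover all but 5, so r1c4=5.
Step 15. [r5c5∈{1}] r5c5 is down to just 1 ⇒ r5c5=1.
Step 16. [r6c2∈{3}] r6c2 has the single candidate 3. So r6c2=3.

Answer: 3 6 1 5 4 2 / 2 5 4 6 3 1 / 5 1 6 4 2 3 / 4 2 3 1 5 6 / 6 4 2 3 1 5 / 1 3 5 2 6 4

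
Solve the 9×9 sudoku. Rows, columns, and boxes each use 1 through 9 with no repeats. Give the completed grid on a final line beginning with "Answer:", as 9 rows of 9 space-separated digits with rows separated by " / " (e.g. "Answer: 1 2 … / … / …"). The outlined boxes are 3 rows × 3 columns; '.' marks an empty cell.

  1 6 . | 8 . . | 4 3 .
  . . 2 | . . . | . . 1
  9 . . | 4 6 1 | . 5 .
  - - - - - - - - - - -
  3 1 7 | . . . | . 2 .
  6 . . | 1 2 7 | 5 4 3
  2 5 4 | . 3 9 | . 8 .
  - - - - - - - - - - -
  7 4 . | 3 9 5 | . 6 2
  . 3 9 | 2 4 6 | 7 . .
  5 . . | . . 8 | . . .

Step 1. [r2c8∈{7,9}] col 8 places 7 nowhere but r2c8, so r2c8=7.
Step 2. [r2c2∈{8}] only 8 remains possible at r2c2 ⇒ r2c2=8.
Step 3. [r9c5∈{1,7}] col 5 places 1 nowhere but r9c5. So r9c5=1.
Step 4. [r1c9∈{9}] r1c9's peers cover all but 9, so r1c9=9.
Step 5. [r4c9∈{6}] only 6 remains possible at r4c9 ⇒ r4c9=6.
Step 6. [r2c5∈{5}] nothing but 5 survives at r2c5, so r2c5=5.
Step 7. [r3c9∈{8}] r3c9 is down to just 8 ⇒ r3c9=8.
Step 8. [r7c7∈{1,8}] 8 has one home in col 7: r7c7 ⇒ r7c7=8.
Step 9. [r4c7∈{9}] nothing but 9 survives at r4c7. So r4c7=9.
Step 10. [r9c4∈{7}] only 7 remains possible at r9c4, so r9c4=7.
Step 11. [r1c6∈{2}] r1c6 is down to just 2 ⇒ r1c6=2.
Step 12. [r2c1∈{4}] r2c1 has the single candidate 4, so r2c1=4.
Step 13. [r9c7∈{3}] only 3 remains possible at r9c7 ⇒ r9c7=3.
Step 14. [r4c5∈{8}] r4c5 has the single candidate 8. So r4c5=8.
Step 15. [r4c6∈{4}] r4c6 is down to just 4 ⇒ r4c6=4.
Step 16. [r2c6∈{3}] r2c6 is down to just 3, so r2c6=3.
Step 17. [r9c8∈{9}] r9c8 is down to just 9 ⇒ r9c8=9.
Step 18. [r6c4∈{6}] r6c4 has the single candidate 6. So r6c4=6.
Step 19. [r8c9∈{5}] r8c9 has the single candidate 5 ⇒ r8c9=5.
Step 20. [r9c2∈{2}] nothing but 2 survives at r9c2, so r9c2=2.
Step 21. [r6c7∈{1}] r6c7 has the single candidate 1, so r6c7=1.
Step 22. [r1c3∈{5}] r1c3's peers cover all but 5. So r1c3=5.
Step 23. [r5c3∈{8}] r5c3 is down to just 8, so r5c3=8.
Step 24. [r3c2∈{7}] only 7 remains possible at r3c2, so r3c2=7.
Step 25. [r1c5∈{7}] only 7 remains possible at r1c5 ⇒ r1c5=7.
Step 26. [r4c4∈{5}] r4c4 is down to just 5 ⇒ r4c4=5.
Step 27. [r8c8∈{1}] r8c8's peers cover all but 1 ⇒ r8c8=1.
Step 28. [r7c3∈{1}] r7c3's peers cover all but 1. So r7c3=1.
Step 29. [r8c1∈{8}] r8c1 has the single candidate 8. So r8c1=8.
Step 30. [r6c9∈{7}] only 7 remains possible at r6c9 ⇒ r6c9=7.
Step 31. [r9c3∈{6}] r9c3's peers cover all but 6, so r9c3=6.
Step 32. [r2c4∈{9}] r2c4's peers cover all but 9 ⇒ r2c4=9.
Step 33. [r2c7∈{6}] r2c7's peers cover all but 6, so r2c7=6.
Step 34. [r9c9∈{4}] nothing but 4 survives at r9c9, so r9c9=4.
Step 35. [r3c3∈{3}] r3c3's peers cover all but 3, so r3c3=3.
Step 36. [r3c7∈{2}] only 2 remains possible at r3c7 ⇒ r3c7=2.
Step 37. [r5c2∈{9}] only 9 remains possible at r5c2 ⇒ r5c2=9.

Answer: 1 6 5 8 7 2 4 3 9 / 4 8 2 9 5 3 6 7 1 / 9 7 3 4 6 1 2 5 8 / 3 1 7 5 8 4 9 2 6 / 6 9 8 1 2 7 5 4 3 / 2 5 4 6 3 9 1 8 7 / 7 4 1 3 9 5 8 6 2 / 8 3 9 2 4 6 7 1 5 / 5 2 6 7 1 8 3 9 4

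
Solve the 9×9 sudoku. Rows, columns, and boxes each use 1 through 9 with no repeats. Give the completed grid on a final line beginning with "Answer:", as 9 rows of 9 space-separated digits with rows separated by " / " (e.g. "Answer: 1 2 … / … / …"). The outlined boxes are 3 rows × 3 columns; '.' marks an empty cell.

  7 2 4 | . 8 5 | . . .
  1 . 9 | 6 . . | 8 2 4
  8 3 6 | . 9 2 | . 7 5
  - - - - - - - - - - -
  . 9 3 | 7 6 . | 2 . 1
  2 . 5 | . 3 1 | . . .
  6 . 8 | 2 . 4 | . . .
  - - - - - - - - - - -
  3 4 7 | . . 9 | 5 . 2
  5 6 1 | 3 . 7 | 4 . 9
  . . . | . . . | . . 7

Step 1. [r7c8∈{1,6,8}] 6 has one home in row 7: r7c8, so r7c8=6.
Step 2. [r1c4∈{1}] nothing but 1 survives at r1c4 ⇒ r1c4=1.
Step 3. [r5c9∈{6,8}] in col 9, 8 fits only at r5c9. So r5c9=8.
Step 4. [r9c8∈{1,3,8}] r9c8 is the only open cell in col 8 admitting 1. So r9c8=1.
Step 5. [r6c9∈{3}] only 3 remains possible at r6c9, so r6c9=3.
Step 6. [r5c7∈{6,7,9}] row 5 places 6 nowhere but r5c7. So r5c7=6.
Step 7. [r9c5∈{2,4,5}] r9c5 is the only open cell in col 5 admitting 4, so r9c5=4.
Step 8. [r9c2∈{8}] r9c2 has the single candidate 8 ⇒ r9c2=8.
Step 9. [r5c8∈{4,9}] row 5 places 4 nowhere but r5c8. So r5c8=4.
Step 10. [r6c7∈{7,9}] 7 has one home in col 7: r6c7, so r6c7=7.
Step 11. [r1c8∈{3,9}] 3 has one home in col 8: r1c8 ⇒ r1c8=3.
Step 12. [r6c5∈{5}] r6c5's peers cover all but 5. So r6c5=5.
Step 13. [r8c8∈{8}] r8c8 has the single candidate 8. So r8c8=8.
Step 14. [r2c5∈{7}] r2c5 is down to just 7. So r2c5=7.
Step 15. [r2c6∈{3}] only 3 remains possible at r2c6, so r2c6=3.
Step 16. [r7c4∈{8}] r7c4 is down to just 8, so r7c4=8.
Step 17. [r4c1∈{4}] only 4 remains possible at r4c1. So r4c1=4.
Step 18. [r1c7∈{9}] only 9 remains possible at r1c7 ⇒ r1c7=9.
Step 19. [r8c5∈{2}] r8c5's peers cover all but 2. So r8c5=2.
Step 20. [r9c4∈{5}] r9c4's peers cover all but 5. So r9c4=5.
Step 21. [r6c8∈{9}] nothing but 9 survives at r6c8, so r6c8=9.
Step 22. [r4c6∈{8}] r4c6 is down to just 8, so r4c6=8.
Step 23. [r1c9∈{6}] r1c9 is down to just 6 ⇒ r1c9=6.
Step 24. [r3c7∈{1}] r3c7 is down to just 1, so r3c7=1.
Step 25. [r9c3∈{2}] only 2 remains possible at r9c3. So r9c3=2.
Step 26. [r3c4∈{4}] r3c4's peers cover all but 4 ⇒ r3c4=4.
Step 27. [r9c6∈{6}] r9c6 has the single candidate 6. So r9c6=6.
Step 28. [r7c5∈{1}] r7c5 is down to just 1 ⇒ r7c5=1.
Step 29. [r6c2∈{1}] r6c2 is down to just 1 ⇒ r6c2=1.
Step 30. [r5c4∈{9}] r5c4 is down to just 9 ⇒ r5c4=9.
Step 31. [r2c2∈{5}] r2c2's peers cover all but 5. So r2c2=5.
Step 32. [r9c1∈{9}] r9c1's peers cover all but 9, so r9c1=9.
Step 33. [r9c7∈{3}] nothing but 3 survives at r9c7, so r9c7=3.
Step 34. [r5c2∈{7}] r5c2's peers cover all but 7. So r5c2=7.
Step 35. [r4c8∈{5}] nothing but 5 survives at r4c8, so r4c8=5.

Answer: 7 2 4 1 8 5 9 3 6 / 1 5 9 6 7 3 8 2 4 / 8 3 6 4 9 2 1 7 5 / 4 9 3 7 6 8 2 5 1 / 2 7 5 9 3 1 6 4 8 / 6 1 8 2 5 4 7 9 3 / 3 4 7 8 1 9 5 6 2 / 5 6 1 3 2 7 4 8 9 / 9 8 2 5 4 6 3 1 7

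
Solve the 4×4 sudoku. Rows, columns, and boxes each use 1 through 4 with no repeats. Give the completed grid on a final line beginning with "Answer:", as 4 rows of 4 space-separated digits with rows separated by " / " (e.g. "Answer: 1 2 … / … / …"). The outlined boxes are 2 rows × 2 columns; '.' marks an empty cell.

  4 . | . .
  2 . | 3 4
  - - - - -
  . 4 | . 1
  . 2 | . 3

Step 1. [r1c3∈{1,2}] col 3 places 1 nowhere but r1c3 ⇒ r1c3=1.
Step 2. [r1c4∈{2}] r1c4 is down to just 2, so r1c4=2.
Step 3. [r3c1∈{3}] only 3 remains possible at r3c1, so r3c1=3.
Step 4. [r4c1∈{1}] r4c1 is down to just 1. So r4c1=1.
Step 5. [r3c3∈{2}] r3c3's peers cover all but 2. So r3c3=2.
Step 6. [r4c3∈{4}] r4c3 is down to just 4, so r4c3=4.
Step 7. [r1c2∈{3}] only 3 remains possible at r1c2. So r1c2=3.
Step 8. [r2c2∈{1}] only 1 remains possible at r2c2 ⇒ r2c2=1.

Answer: 4 3 1 2 / 2 1 3 4 / 3 4 2 1 / 1 2 4 3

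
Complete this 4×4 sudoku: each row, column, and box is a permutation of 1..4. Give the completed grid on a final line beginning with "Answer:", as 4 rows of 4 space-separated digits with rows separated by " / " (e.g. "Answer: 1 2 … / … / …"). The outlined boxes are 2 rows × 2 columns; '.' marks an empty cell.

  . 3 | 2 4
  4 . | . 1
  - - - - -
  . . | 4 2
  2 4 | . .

Step 1. [r3c1∈{1,3}] across row 3, 3 lands solely at r3c1. So r3c1=3.
Step 2. [r4c4∈{3}] r4c4 is down to just 3. So r4c4=3.
Step 3. [r4c3∈{1}] r4c3 has the single candidate 1, so r4c3=1.
Step 4. [r2c3∈{3}] r2c3's peers cover all but 3 ⇒ r2c3=3.
Step 5. [r2c2∈{2}] r2c2 is down to just 2. So r2c2=2.
Step 6. [r3c2∈{1}] r3c2 has the single candidate 1 ⇒ r3c2=1.
Step 7. [r1c1∈{1}] only 1 remains possible at r1c1. So r1c1=1.

Answer: 1 3 2 4 / 4 2 3 1 / 3 1 4 2 / 2 4 1 3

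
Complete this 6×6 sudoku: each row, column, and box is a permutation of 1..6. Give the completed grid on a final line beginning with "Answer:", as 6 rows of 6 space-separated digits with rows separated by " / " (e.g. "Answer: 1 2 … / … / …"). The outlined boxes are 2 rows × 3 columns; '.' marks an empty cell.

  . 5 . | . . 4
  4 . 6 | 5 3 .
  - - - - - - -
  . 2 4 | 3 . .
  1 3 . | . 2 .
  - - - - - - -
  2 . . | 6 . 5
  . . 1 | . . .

Step 1. [r3c1∈{5,6}] across box 3, 6 lands solely at r3c1 ⇒ r3c1=6.
Step 2. [r6c5∈{4}] r6c5 is down to just 4. So r6c5=4.
Step 3. [r1c4∈{1,2}] r1c4 is the only open cell in col 4 admitting 1, so r1c4=1.
Step 4. [r1c1∈{3}] only 3 remains possible at r1c1. So r1c1=3.
Step 5. [r3c5∈{1,5}] 5 has one home in row 3: r3c5. So r3c5=5.
Step 6. [r6c6∈{2,3}] row 6 places 3 nowhere but r6c6 ⇒ r6c6=3.
Step 7. [r2c2∈{1}] r2c2 is down to just 1 ⇒ r2c2=1.
Step 8. [r1c3∈{2}] only 2 remains possible at r1c3 ⇒ r1c3=2.
Step 9. [r4c3∈{5}] only 5 remains possible at r4c3, so r4c3=5.
Step 10. [r5c5∈{1}] r5c5's peers cover all but 1, so r5c5=1.
Step 11. [r4c4∈{4}] r4c4's peers cover all but 4, so r4c4=4.
Step 12. [r2c6∈{2}] only 2 remains possible at r2c6. So r2c6=2.
Step 13. [r6c1∈{5}] nothing but 5 survives at r6c1. So r6c1=5.
Step 14. [r5c2∈{4}] only 4 remains possible at r5c2, so r5c2=4.
Step 15. [r4c6∈{6}] nothing but 6 survives at r4c6 ⇒ r4c6=6.
Step 16. [r5c3∈{3}] nothing but 3 survives at r5c3. So r5c3=3.
Step 17. [r6c4∈{2}] only 2 remains possible at r6c4 ⇒ r6c4=2.
Step 18. [r1c5∈{6}] r1c5 is down to just 6. So r1c5=6.
Step 19. [r3c6∈{1}] nothing but 1 survives at r3c6, so r3c6=1.
Step 20. [r6c2∈{6}] r6c2's peers cover all but 6, so r6c2=6.

Answer: 3 5 2 1 6 4 / 4 1 6 5 3 2 / 6 2 4 3 5 1 / 1 3 5 4 2 6 / 2 4 3 6 1 5 / 5 6 1 2 4 3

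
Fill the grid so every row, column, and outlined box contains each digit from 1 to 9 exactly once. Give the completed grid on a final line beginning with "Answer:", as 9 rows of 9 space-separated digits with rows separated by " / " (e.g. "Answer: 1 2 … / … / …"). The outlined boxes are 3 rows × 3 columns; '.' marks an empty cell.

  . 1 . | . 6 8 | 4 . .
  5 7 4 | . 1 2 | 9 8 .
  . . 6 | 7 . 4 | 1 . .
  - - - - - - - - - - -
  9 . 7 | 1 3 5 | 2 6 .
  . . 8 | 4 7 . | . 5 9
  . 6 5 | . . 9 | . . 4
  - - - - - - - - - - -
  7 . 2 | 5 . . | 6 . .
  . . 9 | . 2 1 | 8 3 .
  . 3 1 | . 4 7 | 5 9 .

Step 1. [r3c8∈{2}] r3c8 has the single candidate 2 ⇒ r3c8=2.
Step 2. [r1c3∈{3}] r1c3 has the single candidate 3, so r1c3=3.
Step 3. [r5c1∈{1,2,3}] in row 5, 1 fits only at r5c1 ⇒ r5c1=1.
Step 4. [r8c1∈{4,6}] r8c1 is the only open cell in col 1 admitting 4 ⇒ r8c1=4.
Step 5. [r7c2∈{8}] r7c2's peers cover all but 8 ⇒ r7c2=8.
Step 6. [r9c4∈{6,8}] row 9 places 8 nowhere but r9c4 ⇒ r9c4=8.
Step 7. [r6c7∈{3,7}] col 7 places 7 nowhere but r6c7, so r6c7=7.
Step 8. [r3c9∈{3,5}] in row 3, 3 fits only at r3c9. So r3c9=3.
Step 9. [r6c8∈{1}] r6c8's peers cover all but 1 ⇒ r6c8=1.
Step 10. [r5c2∈{2}] r5c2's peers cover all but 2, so r5c2=2.
Step 11. [r8c9∈{7}] nothing but 7 survives at r8c9, so r8c9=7.
Step 12. [r3c2∈{9}] r3c2 has the single candidate 9 ⇒ r3c2=9.
Step 13. [r6c5∈{8}] nothing but 8 survives at r6c5, so r6c5=8.
Step 14. [r1c8∈{7}] nothing but 7 survives at r1c8 ⇒ r1c8=7.
Step 15. [r7c8∈{4}] only 4 remains possible at r7c8. So r7c8=4.
Step 16. [r2c9∈{6}] r2c9 is down to just 6, so r2c9=6.
Step 17. [r7c5∈{9}] only 9 remains possible at r7c5 ⇒ r7c5=9.
Step 18. [r6c1∈{3}] nothing but 3 survives at r6c1, so r6c1=3.
Step 19. [r7c6∈{3}] r7c6's peers cover all but 3 ⇒ r7c6=3.
Step 20. [r9c1∈{6}] nothing but 6 survives at r9c1, so r9c1=6.
Step 21. [r4c2∈{4}] r4c2's peers cover all but 4, so r4c2=4.
Step 22. [r1c1∈{2}] r1c1 is down to just 2, so r1c1=2.
Step 23. [r3c5∈{5}] r3c5 has the single candidate 5, so r3c5=5.
Step 24. [r8c2∈{5}] r8c2's peers cover all but 5, so r8c2=5.
Step 25. [r5c7∈{3}] r5c7 has the single candidate 3, so r5c7=3.
Step 26. [r3c1∈{8}] r3c1 has the single candidate 8 ⇒ r3c1=8.
Step 27. [r1c9∈{5}] nothing but 5 survives at r1c9 ⇒ r1c9=5.
Step 28. [r1c4∈{9}] r1c4 has the single candidate 9. So r1c4=9.
Step 29. [r2c4∈{3}] only 3 remains possible at r2c4. So r2c4=3.
Step 30. [r5c6∈{6}] only 6 remains possible at r5c6, so r5c6=6.
Step 31. [r4c9∈{8}] only 8 remains possible at r4c9 ⇒ r4c9=8.
Step 32. [r8c4∈{6}] nothing but 6 survives at r8c4. So r8c4=6.
Step 33. [r9c9∈{2}] only 2 remains possible at r9c9, so r9c9=2.
Step 34. [r6c4∈{2}] r6c4 has the single candidate 2. So r6c4=2.
Step 35. [r7c9∈{1}] nothing but 1 survives at r7c9 ⇒ r7c9=1.

Answer: 2 1 3 9 6 8 4 7 5 / 5 7 4 3 1 2 9 8 6 / 8 9 6 7 5 4 1 2 3 / 9 4 7 1 3 5 2 6 8 / 1 2 8 4 7 6 3 5 9 / 3 6 5 2 8 9 7 1 4 / 7 8 2 5 9 3 6 4 1 / 4 5 9 6 2 1 8 3 7 / 6 3 1 8 4 7 5 9 2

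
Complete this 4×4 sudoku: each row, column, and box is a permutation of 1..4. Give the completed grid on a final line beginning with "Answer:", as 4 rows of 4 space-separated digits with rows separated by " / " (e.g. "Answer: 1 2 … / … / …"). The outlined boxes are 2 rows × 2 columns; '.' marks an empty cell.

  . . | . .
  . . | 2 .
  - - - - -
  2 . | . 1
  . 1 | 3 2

Step 1. [r4c1∈{4}] r4c1's peers cover all but 4 ⇒ r4c1=4.
Step 2. [r1c3∈{1,4}] across col 3, 1 lands solely at r1c3, so r1c3=1.
Step 3. [r1c1∈{3}] nothing but 3 survives at r1c1 ⇒ r1c1=3.
Step 4. [r1c4∈{4}] r1c4 is down to just 4, so r1c4=4.
Step 5. [r3c3∈{4}] nothing but 4 survives at r3c3 ⇒ r3c3=4.
Step 6. [r2c4∈{3}] only 3 remains possible at r2c4. So r2c4=3.
Step 7. [r2c2∈{4}] nothing but 4 survives at r2c2 ⇒ r2c2=4.
Step 8. [r2c1∈{1}] only 1 remains possible at r2c1, so r2c1=1.
Step 9. [r3c2∈{3}] only 3 remains possible at r3c2, so r3c2=3.
Step 10. [r1c2∈{2}] nothing but 2 survives at r1c2, so r1c2=2.

Answer: 3 2 1 4 / 1 4 2 3 / 2 3 4 1 / 4 1 3 2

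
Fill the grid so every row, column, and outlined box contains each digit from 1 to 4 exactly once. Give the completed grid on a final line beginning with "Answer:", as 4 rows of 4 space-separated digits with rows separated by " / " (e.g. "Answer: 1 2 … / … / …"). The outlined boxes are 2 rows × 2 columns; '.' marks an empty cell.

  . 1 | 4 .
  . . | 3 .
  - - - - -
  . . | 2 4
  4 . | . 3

Step 1. [r2c1∈{2}] only 2 remains possible at r2c1, so r2c1=2.
Step 2. [r3c2∈{3}] r3c2's peers cover all but 3 ⇒ r3c2=3.
Step 3. [r3c1∈{1}] r3c1 is down to just 1 ⇒ r3c1=1.
Step 4. [r2c2∈{4}] r2c2 is down to just 4. So r2c2=4.
Step 5. [r4c2∈{2}] r4c2 has the single candidate 2 ⇒ r4c2=2.
Step 6. [r4c3∈{1}] nothing but 1 survives at r4c3. So r4c3=1.
Step 7. [r1c4∈{2}] r1c4's peers cover all but 2 ⇒ r1c4=2.
Step 8. [r1c1∈{3}] only 3 remains possible at r1c1 ⇒ r1c1=3.
Step 9. [r2c4∈{1}] r2c4 has the single candidate 1, so r2c4=1.

Answer: 3 1 4 2 / 2 4 3 1 / 1 3 2 4 / 4 2 1 3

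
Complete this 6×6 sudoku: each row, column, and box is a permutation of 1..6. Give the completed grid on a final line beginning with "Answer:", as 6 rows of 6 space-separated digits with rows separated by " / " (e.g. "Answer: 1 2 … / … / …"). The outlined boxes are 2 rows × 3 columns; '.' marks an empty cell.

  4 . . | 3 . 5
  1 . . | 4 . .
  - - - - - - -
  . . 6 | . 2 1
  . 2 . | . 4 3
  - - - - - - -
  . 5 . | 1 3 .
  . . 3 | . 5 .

Step 1. [r6c4∈{2,6}] r6c4 is the only open cell in col 4 admitting 2. So r6c4=2.
Step 2. [r5c3∈{2,4}] col 3 places 4 nowhere but r5c3, so r5c3=4.
Step 3. [r4c1∈{5}] nothing but 5 survives at r4c1 ⇒ r4c1=5.
Step 4. [r5c6∈{6}] r5c6's peers cover all but 6 ⇒ r5c6=6.
Step 5. [r1c2∈{6}] only 6 remains possible at r1c2, so r1c2=6.
Step 6. [r2c6∈{2}] r2c6's peers cover all but 2 ⇒ r2c6=2.
Step 7. [r3c1∈{3}] r3c1 is down to just 3 ⇒ r3c1=3.
Step 8. [r6c1∈{6}] r6c1 is down to just 6, so r6c1=6.
Step 9. [r2c3∈{5}] r2c3 has the single candidate 5 ⇒ r2c3=5.
Step 10. [r4c4∈{6}] r4c4 has the single candidate 6. So r4c4=6.
Step 11. [r4c3∈{1}] r4c3 is down to just 1 ⇒ r4c3=1.
Step 12. [r3c2∈{4}] r3c2 is down to just 4 ⇒ r3c2=4.
Step 13. [r1c5∈{1}] only 1 remains possible at r1c5. So r1c5=1.
Step 14. [r3c4∈{5}] only 5 remains possible at r3c4 ⇒ r3c4=5.
Step 15. [r5c1∈{2}] only 2 remains possible at r5c1 ⇒ r5c1=2.
Step 16. [r2c5∈{6}] nothing but 6 survives at r2c5 ⇒ r2c5=6.
Step 17. [r1c3∈{2}] only 2 remains possible at r1c3, so r1c3=2.
Step 18. [r6c2∈{1}] nothing but 1 survives at r6c2 ⇒ r6c2=1.
Step 19. [r6c6∈{4}] r6c6 has the single candidate 4, so r6c6=4.
Step 20. [r2c2∈{3}] nothing but 3 survives at r2c2 ⇒ r2c2=3.

Answer: 4 6 2 3 1 5 / 1 3 5 4 6 2 / 3 4 6 5 2 1 / 5 2 1 6 4 3 / 2 5 4 1 3 6 / 6 1 3 2 5 4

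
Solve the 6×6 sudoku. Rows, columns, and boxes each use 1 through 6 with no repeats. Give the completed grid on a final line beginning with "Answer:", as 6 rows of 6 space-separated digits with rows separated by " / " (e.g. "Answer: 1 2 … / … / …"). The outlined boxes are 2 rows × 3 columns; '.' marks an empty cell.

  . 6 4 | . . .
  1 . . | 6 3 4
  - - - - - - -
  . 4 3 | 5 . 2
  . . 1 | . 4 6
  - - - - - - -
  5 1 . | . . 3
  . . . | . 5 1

Step 1. [r6c1∈{2,3,4,6}] in col 1, 4 fits only at r6c1 ⇒ r6c1=4.
Step 2. [r6c4∈{2}] r6c4 is down to just 2, so r6c4=2.
Step 3. [r4c2∈{2,5}] 5 has one home in row 4: r4c2, so r4c2=5.
Step 4. [r1c5∈{1,2}] col 5 places 2 nowhere but r1c5 ⇒ r1c5=2.
Step 5. [r5c3∈{2,6}] row 5 places 2 nowhere but r5c3. So r5c3=2.
Step 6. [r3c5∈{1}] nothing but 1 survives at r3c5 ⇒ r3c5=1.
Step 7. [r1c4∈{1}] r1c4 is down to just 1 ⇒ r1c4=1.
Step 8. [r6c2∈{3}] r6c2 is down to just 3. So r6c2=3.
Step 9. [r4c4∈{3}] nothing but 3 survives at r4c4. So r4c4=3.
Step 10. [r2c3∈{5}] r2c3's peers cover all but 5, so r2c3=5.
Step 11. [r4c1∈{2}] nothing but 2 survives at r4c1. So r4c1=2.
Step 12. [r5c5∈{6}] r5c5 has the single candidate 6. So r5c5=6.
Step 13. [r6c3∈{6}] r6c3 has the single candidate 6 ⇒ r6c3=6.
Step 14. [r5c4∈{4}] nothing but 4 survives at r5c4. So r5c4=4.
Step 15. [r2c2∈{2}] r2c2's peers cover all but 2 ⇒ r2c2=2.
Step 16. [r1c1∈{3}] nothing but 3 survives at r1c1, so r1c1=3.
Step 17. [r3c1∈{6}] r3c1's peers cover all but 6, so r3c1=6.
Step 18. [r1c6∈{5}] r1c6's peers cover all but 5. So r1c6=5.

Answer: 3 6 4 1 2 5 / 1 2 5 6 3 4 / 6 4 3 5 1 2 / 2 5 1 3 4 6 / 5 1 2 4 6 3 / 4 3 6 2 5 1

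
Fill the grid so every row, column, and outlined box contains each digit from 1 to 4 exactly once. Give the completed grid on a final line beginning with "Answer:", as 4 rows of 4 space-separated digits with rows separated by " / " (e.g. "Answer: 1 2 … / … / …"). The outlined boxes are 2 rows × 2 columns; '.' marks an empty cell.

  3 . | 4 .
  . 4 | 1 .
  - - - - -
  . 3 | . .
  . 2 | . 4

Step 1. [r1c4∈{2}] nothing but 2 survives at r1c4, so r1c4=2.
Step 2. [r3c4∈{1}] nothing but 1 survives at r3c4 ⇒ r3c4=1.
Step 3. [r4c1∈{1}] r4c1's peers cover all but 1. So r4c1=1.
Step 4. [r1c2∈{1}] r1c2 has the single candidate 1, so r1c2=1.
Step 5. [r4c3∈{3}] nothing but 3 survives at r4c3. So r4c3=3.
Step 6. [r3c3∈{2}] r3c3 is down to just 2. So r3c3=2.
Step 7. [r3c1∈{4}] r3c1's peers cover all but 4, so r3c1=4.
Step 8. [r2c1∈{2}] nothing but 2 survives at r2c1 ⇒ r2c1=2.
Step 9. [r2c4∈{3}] r2c4 is down to just 3 ⇒ r2c4=3.

Answer: 3 1 4 2 / 2 4 1 3 / 4 3 2 1 / 1 2 3 4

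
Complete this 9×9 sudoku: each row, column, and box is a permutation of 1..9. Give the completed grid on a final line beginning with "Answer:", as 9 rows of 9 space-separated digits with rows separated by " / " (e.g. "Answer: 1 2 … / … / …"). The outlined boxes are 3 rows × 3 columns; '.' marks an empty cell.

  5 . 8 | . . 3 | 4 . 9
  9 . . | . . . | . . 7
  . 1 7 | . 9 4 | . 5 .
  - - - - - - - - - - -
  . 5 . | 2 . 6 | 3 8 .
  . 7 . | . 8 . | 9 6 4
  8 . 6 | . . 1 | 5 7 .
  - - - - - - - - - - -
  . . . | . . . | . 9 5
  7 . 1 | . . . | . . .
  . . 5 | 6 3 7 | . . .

Step 1. [r3c4∈{8}] only 8 remains possible at r3c4. So r3c4=8.
Step 2. [r2c7∈{1,2,6,8}] row 2 places 8 nowhere but r2c7, so r2c7=8.
Step 3. [r8c6∈{2,5,8,9}] 9 has one home in col 6: r8c6. So r8c6=9.
Step 4. [r6c5∈{4}] r6c5 has the single candidate 4. So r6c5=4.
Step 5. [r6c9∈{2}] r6c9's peers cover all but 2 ⇒ r6c9=2.
Step 6. [r9c2∈{2,4,8,9}] 9 has one home in row 9: r9c2, so r9c2=9.
Step 7. [r6c2∈{3}] r6c2 has the single candidate 3. So r6c2=3.
Step 8. [r5c3∈{2}] r5c3 is down to just 2 ⇒ r5c3=2.
Step 9. [r7c7∈{1,2,6,7}] 7 has one home in row 7: r7c7 ⇒ r7c7=7.
Step 10. [r9c7∈{1,2}] across col 7, 1 lands solely at r9c7. So r9c7=1.
Step 11. [r7c6∈{2,8}] 8 has one home in col 6: r7c6, so r7c6=8.
Step 12. [r2c6∈{2,5}] in col 6, 2 fits only at r2c6 ⇒ r2c6=2.
Step 13. [r8c2∈{2,4,6,8}] 8 has one home in col 2: r8c2. So r8c2=8.
Step 14. [r1c4∈{1,7}] r1c4 is the only open cell in col 4 admitting 7 ⇒ r1c4=7.
Step 15. [r4c3∈{4,9}] row 4 places 9 nowhere but r4c3. So r4c3=9.
Step 16. [r4c1∈{1,4}] in row 4, 4 fits only at r4c1 ⇒ r4c1=4.
Step 17. [r9c1∈{2}] r9c1 is down to just 2. So r9c1=2.
Step 18. [r3c7∈{2,6}] r3c7 is the only open cell in row 3 admitting 2, so r3c7=2.
Step 19. [r8c8∈{2,3,4}] across col 8, 2 lands solely at r8c8. So r8c8=2.
Step 20. [r2c8∈{1,3}] 3 has one home in col 8: r2c8. So r2c8=3.
Step 21. [r8c4∈{4,5}] row 8 places 4 nowhere but r8c4 ⇒ r8c4=4.
Step 22. [r3c9∈{6}] r3c9 has the single candidate 6 ⇒ r3c9=6.
Step 23. [r7c3∈{3,4}] 3 has one home in col 3: r7c3, so r7c3=3.
Step 24. [r7c2∈{4,6}] 4 has one home in row 7: r7c2. So r7c2=4.
Step 25. [r7c4∈{1}] r7c4 is down to just 1 ⇒ r7c4=1.
Step 26. [r2c5∈{1,5,6}] 1 has one home in row 2: r2c5, so r2c5=1.
Step 27. [r1c2∈{2,6}] 2 has one home in row 1: r1c2, so r1c2=2.
Step 28. [r5c4∈{3,5}] across row 5, 3 lands solely at r5c4. So r5c4=3.
Step 29. [r5c1∈{1}] r5c1 has the single candidate 1, so r5c1=1.
Step 30. [r7c5∈{2}] r7c5 has the single candidate 2 ⇒ r7c5=2.
Step 31. [r1c5∈{6}] r1c5 is down to just 6. So r1c5=6.
Step 32. [r9c8∈{4}] only 4 remains possible at r9c8 ⇒ r9c8=4.
Step 33. [r4c5∈{7}] nothing but 7 survives at r4c5, so r4c5=7.
Step 34. [r6c4∈{9}] only 9 remains possible at r6c4 ⇒ r6c4=9.
Step 35. [r8c5∈{5}] nothing but 5 survives at r8c5. So r8c5=5.
Step 36. [r8c9∈{3}] r8c9's peers cover all but 3, so r8c9=3.
Step 37. [r2c4∈{5}] r2c4 has the single candidate 5, so r2c4=5.
Step 38. [r4c9∈{1}] only 1 remains possible at r4c9 ⇒ r4c9=1.
Step 39. [r2c2∈{6}] r2c2 has the single candidate 6, so r2c2=6.
Step 40. [r1c8∈{1}] nothing but 1 survives at r1c8, so r1c8=1.
Step 41. [r8c7∈{6}] r8c7's peers cover all but 6. So r8c7=6.
Step 42. [r7c1∈{6}] only 6 remains possible at r7c1, so r7c1=6.
Step 43. [r5c6∈{5}] only 5 remains possible at r5c6 ⇒ r5c6=5.
Step 44. [r9c9∈{8}] r9c9 is down to just 8. So r9c9=8.
Step 45. [r2c3∈{4}] only 4 remains possible at r2c3. So r2c3=4.
Step 46. [r3c1∈{3}] nothing but 3 survives at r3c1 ⇒ r3c1=3.

Answer: 5 2 8 7 6 3 4 1 9 / 9 6 4 5 1 2 8 3 7 / 3 1 7 8 9 4 2 5 6 / 4 5 9 2 7 6 3 8 1 / 1 7 2 3 8 5 9 6 4 / 8 3 6 9 4 1 5 7 2 / 6 4 3 1 2 8 7 9 5 / 7 8 1 4 5 9 6 2 3 / 2 9 5 6 3 7 1 4 8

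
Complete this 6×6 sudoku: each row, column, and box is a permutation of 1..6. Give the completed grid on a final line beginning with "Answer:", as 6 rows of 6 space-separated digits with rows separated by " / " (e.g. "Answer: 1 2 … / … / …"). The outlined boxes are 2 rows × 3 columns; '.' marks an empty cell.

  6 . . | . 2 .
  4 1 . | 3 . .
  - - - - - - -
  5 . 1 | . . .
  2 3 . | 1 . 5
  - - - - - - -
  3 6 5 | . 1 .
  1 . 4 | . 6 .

Step 1. [r3c2∈{4}] r3c2 is down to just 4. So r3c2=4.
Step 2. [r6c6∈{2,3}] across row 6, 3 lands solely at r6c6, so r6c6=3.
Step 3. [r3c4∈{2,6}] 6 has one home in col 4: r3c4 ⇒ r3c4=6.
Step 4. [r6c4∈{2,5}] 5 has one home in row 6: r6c4, so r6c4=5.
Step 5. [r5c4∈{2,4}] 2 has one home in col 4: r5c4 ⇒ r5c4=2.
Step 6. [r1c6∈{1,4}] 1 has one home in row 1: r1c6 ⇒ r1c6=1.
Step 7. [r2c3∈{2}] only 2 remains possible at r2c3, so r2c3=2.
Step 8. [r1c2∈{5}] r1c2 is down to just 5 ⇒ r1c2=5.
Step 9. [r4c3∈{6}] only 6 remains possible at r4c3, so r4c3=6.
Step 10. [r1c3∈{3}] r1c3 is down to just 3. So r1c3=3.
Step 11. [r6c2∈{2}] r6c2 has the single candidate 2, so r6c2=2.
Step 12. [r3c5∈{3}] only 3 remains possible at r3c5, so r3c5=3.
Step 13. [r1c4∈{4}] r1c4 has the single candidate 4. So r1c4=4.
Step 14. [r4c5∈{4}] r4c5's peers cover all but 4 ⇒ r4c5=4.
Step 15. [r2c6∈{6}] r2c6 is down to just 6. So r2c6=6.
Step 16. [r5c6∈{4}] only 4 remains possible at r5c6, so r5c6=4.
Step 17. [r3c6∈{2}] r3c6 has the single candidate 2 ⇒ r3c6=2.
Step 18. [r2c5∈{5}] r2c5's peers cover all but 5 ⇒ r2c5=5.

Answer: 6 5 3 4 2 1 / 4 1 2 3 5 6 / 5 4 1 6 3 2 / 2 3 6 1 4 5 / 3 6 5 2 1 4 / 1 2 4 5 6 3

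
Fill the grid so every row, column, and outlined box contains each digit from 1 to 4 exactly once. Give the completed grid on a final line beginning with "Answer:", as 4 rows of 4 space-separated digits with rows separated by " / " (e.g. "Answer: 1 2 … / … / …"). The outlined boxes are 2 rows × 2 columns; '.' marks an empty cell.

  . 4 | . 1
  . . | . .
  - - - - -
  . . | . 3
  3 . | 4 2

Step 1. [r1c1∈{2}] only 2 remains possible at r1c1. So r1c1=2.
Step 2. [r4c2∈{1}] r4c2 is down to just 1 ⇒ r4c2=1.
Step 3. [r1c3∈{3}] r1c3 has the single candidate 3, so r1c3=3.
Step 4. [r2c4∈{4}] only 4 remains possible at r2c4, so r2c4=4.
Step 5. [r3c2∈{2}] nothing but 2 survives at r3c2, so r3c2=2.
Step 6. [r3c3∈{1}] only 1 remains possible at r3c3. So r3c3=1.
Step 7. [r2c1∈{1}] r2c1's peers cover all but 1. So r2c1=1.
Step 8. [r3c1∈{4}] r3c1 has the single candidate 4. So r3c1=4.
Step 9. [r2c3∈{2}] r2c3 has the single candidate 2 ⇒ r2c3=2.
Step 10. [r2c2∈{3}] r2c2 is down to just 3. So r2c2=3.

Answer: 2 4 3 1 / 1 3 2 4 / 4 2 1 3 / 3 1 4 2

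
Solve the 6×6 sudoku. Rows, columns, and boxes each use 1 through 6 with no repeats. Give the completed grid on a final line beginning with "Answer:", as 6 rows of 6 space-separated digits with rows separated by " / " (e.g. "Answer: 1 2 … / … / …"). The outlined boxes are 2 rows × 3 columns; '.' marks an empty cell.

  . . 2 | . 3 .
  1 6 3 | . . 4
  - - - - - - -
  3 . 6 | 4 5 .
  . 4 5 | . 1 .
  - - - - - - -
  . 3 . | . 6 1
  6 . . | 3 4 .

Step 1. [r2c4∈{2,5}] r2c4 is the only open cell in row 2 admitting 5. So r2c4=5.
Step 2. [r3c6∈{2}] r3c6 has the single candidate 2. So r3c6=2.
Step 3. [r5c1∈{2,4,5}] 5 has one home in row 5: r5c1. So r5c1=5.
Step 4. [r1c6∈{6}] r1c6 is down to just 6. So r1c6=6.
Step 5. [r3c2∈{1}] only 1 remains possible at r3c2. So r3c2=1.
Step 6. [r4c4∈{6}] r4c4's peers cover all but 6, so r4c4=6.
Step 7. [r6c3∈{1}] r6c3 has the single candidate 1, so r6c3=1.
Step 8. [r1c2∈{5}] nothing but 5 survives at r1c2. So r1c2=5.
Step 9. [r4c1∈{2}] nothing but 2 survives at r4c1, so r4c1=2.
Step 10. [r4c6∈{3}] r4c6 is down to just 3. So r4c6=3.
Step 11. [r2c5∈{2}] only 2 remains possible at r2c5. So r2c5=2.
Step 12. [r1c1∈{4}] r1c1's peers cover all but 4 ⇒ r1c1=4.
Step 13. [r6c2∈{2}] nothing but 2 survives at r6c2, so r6c2=2.
Step 14. [r6c6∈{5}] r6c6 is down to just 5, so r6c6=5.
Step 15. [r1c4∈{1}] r1c4 is down to just 1. So r1c4=1.
Step 16. [r5c3∈{4}] r5c3 has the single candidate 4. So r5c3=4.
Step 17. [r5c4∈{2}] r5c4's peers cover all but 2. So r5c4=2.

Answer: 4 5 2 1 3 6 / 1 6 3 5 2 4 / 3 1 6 4 5 2 / 2 4 5 6 1 3 / 5 3 4 2 6 1 / 6 2 1 3 4 5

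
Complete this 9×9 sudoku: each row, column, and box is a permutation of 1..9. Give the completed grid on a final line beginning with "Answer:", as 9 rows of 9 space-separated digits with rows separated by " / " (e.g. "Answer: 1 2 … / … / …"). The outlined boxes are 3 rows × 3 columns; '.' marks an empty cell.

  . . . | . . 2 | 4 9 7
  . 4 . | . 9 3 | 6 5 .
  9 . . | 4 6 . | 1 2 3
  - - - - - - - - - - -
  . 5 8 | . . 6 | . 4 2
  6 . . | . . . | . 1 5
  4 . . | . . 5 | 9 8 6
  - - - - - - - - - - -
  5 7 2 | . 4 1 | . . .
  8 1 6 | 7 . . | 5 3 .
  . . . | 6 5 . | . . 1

Step 1. [r7c4∈{3,8,9}] r7c4 is the only open cell in row 7 admitting 3. So r7c4=3.
Step 2. [r9c6∈{8,9}] across box 8, 8 lands solely at r9c6, so r9c6=8.
Step 3. [r9c1∈{3}] nothing but 3 survives at r9c1. So r9c1=3.
Step 4. [r1c1∈{1}] r1c1's peers cover all but 1 ⇒ r1c1=1.
Step 5. [r4c1∈{7}] r4c1 has the single candidate 7, so r4c1=7.
Step 6. [r6c5∈{1,2,3,7}] row 6 places 7 nowhere but r6c5 ⇒ r6c5=7.
Step 7. [r1c5∈{8}] r1c5 has the single candidate 8. So r1c5=8.
Step 8. [r4c4∈{1,9}] r4c4 is the only open cell in row 4 admitting 9, so r4c4=9.
Step 9. [r5c7∈{3,7}] in row 5, 7 fits only at r5c7, so r5c7=7.
Step 10. [r7c9∈{8,9}] in row 7, 9 fits only at r7c9 ⇒ r7c9=9.
Step 11. [r3c3∈{5,7}] across row 3, 5 lands solely at r3c3, so r3c3=5.
Step 12. [r1c3∈{3}] r1c3's peers cover all but 3, so r1c3=3.
Step 13. [r4c5∈{1,3}] 1 has one home in row 4: r4c5, so r4c5=1.
Step 14. [r6c4∈{2}] r6c4 is down to just 2, so r6c4=2.
Step 15. [r9c2∈{9}] r9c2 is down to just 9. So r9c2=9.
Step 16. [r6c2∈{3}] nothing but 3 survives at r6c2 ⇒ r6c2=3.
Step 17. [r5c3∈{9}] r5c3 has the single candidate 9 ⇒ r5c3=9.
Step 18. [r2c3∈{7}] r2c3 is down to just 7. So r2c3=7.
Step 19. [r9c7∈{2}] nothing but 2 survives at r9c7, so r9c7=2.
Step 20. [r5c6∈{4}] nothing but 4 survives at r5c6 ⇒ r5c6=4.
Step 21. [r7c7∈{8}] nothing but 8 survives at r7c7 ⇒ r7c7=8.
Step 22. [r8c9∈{4}] only 4 remains possible at r8c9, so r8c9=4.
Step 23. [r8c5∈{2}] r8c5 has the single candidate 2 ⇒ r8c5=2.
Step 24. [r4c7∈{3}] r4c7 has the single candidate 3 ⇒ r4c7=3.
Step 25. [r6c3∈{1}] r6c3 has the single candidate 1, so r6c3=1.
Step 26. [r2c1∈{2}] r2c1 has the single candidate 2 ⇒ r2c1=2.
Step 27. [r5c4∈{8}] r5c4 is down to just 8. So r5c4=8.
Step 28. [r3c6∈{7}] r3c6 is down to just 7, so r3c6=7.
Step 29. [r9c3∈{4}] r9c3 is down to just 4 ⇒ r9c3=4.
Step 30. [r7c8∈{6}] r7c8 has the single candidate 6 ⇒ r7c8=6.
Step 31. [r8c6∈{9}] r8c6 is down to just 9, so r8c6=9.
Step 32. [r3c2∈{8}] r3c2 has the single candidate 8. So r3c2=8.
Step 33. [r9c8∈{7}] r9c8's peers cover all but 7. So r9c8=7.
Step 34. [r5c2∈{2}] only 2 remains possible at r5c2 ⇒ r5c2=2.
Step 35. [r2c9∈{8}] r2c9 has the single candidate 8. So r2c9=8.
Step 36. [r2c4∈{1}] nothing but 1 survives at r2c4, so r2c4=1.
Step 37. [r1c4∈{5}] r1c4's peers cover all but 5. So r1c4=5.
Step 38. [r1c2∈{6}] r1c2's peers cover all but 6. So r1c2=6.
Step 39. [r5c5∈{3}] r5c5 has the single candidate 3 ⇒ r5c5=3.

Answer: 1 6 3 5 8 2 4 9 7 / 2 4 7 1 9 3 6 5 8 / 9 8 5 4 6 7 1 2 3 / 7 5 8 9 1 6 3 4 2 / 6 2 9 8 3 4 7 1 5 / 4 3 1 2 7 5 9 8 6 / 5 7 2 3 4 1 8 6 9 / 8 1 6 7 2 9 5 3 4 / 3 9 4 6 5 8 2 7 1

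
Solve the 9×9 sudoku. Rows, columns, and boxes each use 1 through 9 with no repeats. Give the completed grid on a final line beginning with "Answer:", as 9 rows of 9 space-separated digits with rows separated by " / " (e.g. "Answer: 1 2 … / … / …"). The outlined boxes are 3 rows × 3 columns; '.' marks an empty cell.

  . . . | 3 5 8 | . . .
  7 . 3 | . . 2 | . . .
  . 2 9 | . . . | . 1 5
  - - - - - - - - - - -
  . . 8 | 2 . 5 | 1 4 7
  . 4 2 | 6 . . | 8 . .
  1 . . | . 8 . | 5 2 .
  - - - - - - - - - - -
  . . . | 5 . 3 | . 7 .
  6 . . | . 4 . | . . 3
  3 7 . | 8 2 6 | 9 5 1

Step 1. [r5c9∈{9}] r5c9's peers cover all but 9 ⇒ r5c9=9.
Step 2. [r4c2∈{3,6,9}] across row 4, 6 lands solely at r4c2 ⇒ r4c2=6.
Step 3. [r7c1∈{2,4,8,9}] in col 1, 2 fits only at r7c1, so r7c1=2.
Step 4. [r1c3∈{1,4,6}] across col 3, 6 lands solely at r1c3. So r1c3=6.
Step 5. [r2c8∈{6,8,9}] col 8 places 6 nowhere but r2c8, so r2c8=6.
Step 6. [r2c7∈{4}] only 4 remains possible at r2c7 ⇒ r2c7=4.
Step 7. [r7c9∈{4,6,8}] in col 9, 4 fits only at r7c9. So r7c9=4.
Step 8. [r7c3∈{1}] r7c3 has the single candidate 1, so r7c3=1.
Step 9. [r7c5∈{9}] r7c5's peers cover all but 9, so r7c5=9.
Step 10. [r6c6∈{4,7,9}] in col 6, 9 fits only at r6c6. So r6c6=9.
Step 11. [r2c5∈{1}] r2c5 is down to just 1 ⇒ r2c5=1.
Step 12. [r3c6∈{4,7}] col 6 places 4 nowhere but r3c6, so r3c6=4.
Step 13. [r3c4∈{7}] nothing but 7 survives at r3c4. So r3c4=7.
Step 14. [r7c2∈{8}] r7c2's peers cover all but 8, so r7c2=8.
Step 15. [r5c5∈{3,7}] in col 5, 7 fits only at r5c5. So r5c5=7.
Step 16. [r8c4∈{1}] r8c4's peers cover all but 1, so r8c4=1.
Step 17. [r8c3∈{5}] nothing but 5 survives at r8c3, so r8c3=5.
Step 18. [r8c7∈{2}] nothing but 2 survives at r8c7. So r8c7=2.
Step 19. [r2c4∈{9}] only 9 remains possible at r2c4, so r2c4=9.
Step 20. [r4c5∈{3}] nothing but 3 survives at r4c5 ⇒ r4c5=3.
Step 21. [r3c5∈{6}] r3c5's peers cover all but 6. So r3c5=6.
Step 22. [r8c6∈{7}] r8c6 is down to just 7. So r8c6=7.
Step 23. [r4c1∈{9}] r4c1 has the single candidate 9 ⇒ r4c1=9.
Step 24. [r1c1∈{4}] nothing but 4 survives at r1c1. So r1c1=4.
Step 25. [r5c8∈{3}] only 3 remains possible at r5c8, so r5c8=3.
Step 26. [r6c2∈{3}] r6c2 has the single candidate 3, so r6c2=3.
Step 27. [r9c3∈{4}] nothing but 4 survives at r9c3, so r9c3=4.
Step 28. [r6c3∈{7}] nothing but 7 survives at r6c3. So r6c3=7.
Step 29. [r5c1∈{5}] nothing but 5 survives at r5c1. So r5c1=5.
Step 30. [r5c6∈{1}] only 1 remains possible at r5c6. So r5c6=1.
Step 31. [r6c4∈{4}] r6c4's peers cover all but 4. So r6c4=4.
Step 32. [r8c2∈{9}] only 9 remains possible at r8c2 ⇒ r8c2=9.
Step 33. [r1c7∈{7}] nothing but 7 survives at r1c7, so r1c7=7.
Step 34. [r3c1∈{8}] r3c1's peers cover all but 8. So r3c1=8.
Step 35. [r1c9∈{2}] r1c9 is down to just 2. So r1c9=2.
Step 36. [r6c9∈{6}] r6c9's peers cover all but 6. So r6c9=6.
Step 37. [r7c7∈{6}] r7c7 has the single candidate 6, so r7c7=6.
Step 38. [r3c7∈{3}] r3c7's peers cover all but 3, so r3c7=3.
Step 39. [r1c8∈{9}] r1c8's peers cover all but 9. So r1c8=9.
Step 40. [r1c2∈{1}] r1c2's peers cover all but 1. So r1c2=1.
Step 41. [r2c2∈{5}] nothing but 5 survives at r2c2, so r2c2=5.
Step 42. [r8c8∈{8}] r8c8 is down to just 8 ⇒ r8c8=8.
Step 43. [r2c9∈{8}] only 8 remains possible at r2c9, so r2c9=8.

Answer: 4 1 6 3 5 8 7 9 2 / 7 5 3 9 1 2 4 6 8 / 8 2 9 7 6 4 3 1 5 / 9 6 8 2 3 5 1 4 7 / 5 4 2 6 7 1 8 3 9 / 1 3 7 4 8 9 5 2 6 / 2 8 1 5 9 3 6 7 4 / 6 9 5 1 4 7 2 8 3 / 3 7 4 8 2 6 9 5 1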